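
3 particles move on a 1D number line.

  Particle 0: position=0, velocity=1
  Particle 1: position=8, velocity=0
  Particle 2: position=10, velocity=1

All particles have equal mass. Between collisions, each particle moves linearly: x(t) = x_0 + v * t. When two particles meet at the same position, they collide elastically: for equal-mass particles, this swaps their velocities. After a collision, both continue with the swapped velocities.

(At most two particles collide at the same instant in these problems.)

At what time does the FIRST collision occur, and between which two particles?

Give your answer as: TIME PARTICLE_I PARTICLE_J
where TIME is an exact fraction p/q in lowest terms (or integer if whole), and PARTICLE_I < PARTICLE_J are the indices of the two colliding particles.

Pair (0,1): pos 0,8 vel 1,0 -> gap=8, closing at 1/unit, collide at t=8
Pair (1,2): pos 8,10 vel 0,1 -> not approaching (rel speed -1 <= 0)
Earliest collision: t=8 between 0 and 1

Answer: 8 0 1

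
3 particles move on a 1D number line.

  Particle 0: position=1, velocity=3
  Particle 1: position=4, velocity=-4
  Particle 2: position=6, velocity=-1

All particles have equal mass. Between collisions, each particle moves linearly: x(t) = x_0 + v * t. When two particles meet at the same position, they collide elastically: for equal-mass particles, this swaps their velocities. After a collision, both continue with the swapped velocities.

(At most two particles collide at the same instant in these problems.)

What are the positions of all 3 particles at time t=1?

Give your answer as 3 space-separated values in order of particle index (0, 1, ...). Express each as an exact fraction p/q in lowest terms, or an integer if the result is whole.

Collision at t=3/7: particles 0 and 1 swap velocities; positions: p0=16/7 p1=16/7 p2=39/7; velocities now: v0=-4 v1=3 v2=-1
Advance to t=1 (no further collisions before then); velocities: v0=-4 v1=3 v2=-1; positions = 0 4 5

Answer: 0 4 5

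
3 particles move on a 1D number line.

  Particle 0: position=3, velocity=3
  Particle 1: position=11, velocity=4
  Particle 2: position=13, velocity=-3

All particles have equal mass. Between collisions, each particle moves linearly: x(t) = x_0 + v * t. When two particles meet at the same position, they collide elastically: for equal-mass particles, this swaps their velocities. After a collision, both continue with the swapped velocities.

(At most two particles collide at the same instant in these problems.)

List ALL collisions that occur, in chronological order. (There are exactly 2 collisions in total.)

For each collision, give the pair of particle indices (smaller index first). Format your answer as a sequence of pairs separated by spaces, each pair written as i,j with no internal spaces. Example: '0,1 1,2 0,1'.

Answer: 1,2 0,1

Derivation:
Collision at t=2/7: particles 1 and 2 swap velocities; positions: p0=27/7 p1=85/7 p2=85/7; velocities now: v0=3 v1=-3 v2=4
Collision at t=5/3: particles 0 and 1 swap velocities; positions: p0=8 p1=8 p2=53/3; velocities now: v0=-3 v1=3 v2=4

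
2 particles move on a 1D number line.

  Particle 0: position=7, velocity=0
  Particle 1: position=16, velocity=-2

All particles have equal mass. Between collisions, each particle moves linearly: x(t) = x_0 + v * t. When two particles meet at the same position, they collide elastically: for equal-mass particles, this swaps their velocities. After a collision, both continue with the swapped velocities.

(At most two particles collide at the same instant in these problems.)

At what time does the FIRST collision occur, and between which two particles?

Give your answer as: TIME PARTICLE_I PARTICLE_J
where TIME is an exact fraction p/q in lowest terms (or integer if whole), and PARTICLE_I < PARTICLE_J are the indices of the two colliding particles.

Answer: 9/2 0 1

Derivation:
Pair (0,1): pos 7,16 vel 0,-2 -> gap=9, closing at 2/unit, collide at t=9/2
Earliest collision: t=9/2 between 0 and 1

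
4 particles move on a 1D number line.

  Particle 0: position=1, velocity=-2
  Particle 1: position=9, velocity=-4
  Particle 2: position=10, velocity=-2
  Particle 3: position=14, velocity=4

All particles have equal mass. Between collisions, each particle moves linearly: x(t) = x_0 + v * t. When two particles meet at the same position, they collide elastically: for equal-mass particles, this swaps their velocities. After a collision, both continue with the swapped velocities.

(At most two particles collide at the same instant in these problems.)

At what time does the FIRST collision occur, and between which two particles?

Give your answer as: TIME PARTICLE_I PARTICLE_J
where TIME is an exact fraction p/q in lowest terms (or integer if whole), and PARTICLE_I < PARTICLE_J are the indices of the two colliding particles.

Answer: 4 0 1

Derivation:
Pair (0,1): pos 1,9 vel -2,-4 -> gap=8, closing at 2/unit, collide at t=4
Pair (1,2): pos 9,10 vel -4,-2 -> not approaching (rel speed -2 <= 0)
Pair (2,3): pos 10,14 vel -2,4 -> not approaching (rel speed -6 <= 0)
Earliest collision: t=4 between 0 and 1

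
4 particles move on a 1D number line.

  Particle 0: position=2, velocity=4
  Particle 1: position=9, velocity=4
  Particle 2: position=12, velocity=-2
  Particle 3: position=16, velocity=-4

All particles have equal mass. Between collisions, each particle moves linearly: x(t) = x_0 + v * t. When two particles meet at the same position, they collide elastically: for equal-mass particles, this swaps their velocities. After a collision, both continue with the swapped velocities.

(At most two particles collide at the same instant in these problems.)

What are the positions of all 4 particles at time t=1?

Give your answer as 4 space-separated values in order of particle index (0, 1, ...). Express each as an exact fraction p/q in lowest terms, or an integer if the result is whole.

Answer: 6 10 12 13

Derivation:
Collision at t=1/2: particles 1 and 2 swap velocities; positions: p0=4 p1=11 p2=11 p3=14; velocities now: v0=4 v1=-2 v2=4 v3=-4
Collision at t=7/8: particles 2 and 3 swap velocities; positions: p0=11/2 p1=41/4 p2=25/2 p3=25/2; velocities now: v0=4 v1=-2 v2=-4 v3=4
Advance to t=1 (no further collisions before then); velocities: v0=4 v1=-2 v2=-4 v3=4; positions = 6 10 12 13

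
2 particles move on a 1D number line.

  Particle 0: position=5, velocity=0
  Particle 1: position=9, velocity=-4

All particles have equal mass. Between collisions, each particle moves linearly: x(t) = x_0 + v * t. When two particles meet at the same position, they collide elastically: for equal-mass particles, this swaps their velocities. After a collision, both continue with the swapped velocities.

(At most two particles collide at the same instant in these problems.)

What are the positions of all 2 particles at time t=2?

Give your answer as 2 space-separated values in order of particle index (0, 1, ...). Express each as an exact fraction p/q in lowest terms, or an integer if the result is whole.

Collision at t=1: particles 0 and 1 swap velocities; positions: p0=5 p1=5; velocities now: v0=-4 v1=0
Advance to t=2 (no further collisions before then); velocities: v0=-4 v1=0; positions = 1 5

Answer: 1 5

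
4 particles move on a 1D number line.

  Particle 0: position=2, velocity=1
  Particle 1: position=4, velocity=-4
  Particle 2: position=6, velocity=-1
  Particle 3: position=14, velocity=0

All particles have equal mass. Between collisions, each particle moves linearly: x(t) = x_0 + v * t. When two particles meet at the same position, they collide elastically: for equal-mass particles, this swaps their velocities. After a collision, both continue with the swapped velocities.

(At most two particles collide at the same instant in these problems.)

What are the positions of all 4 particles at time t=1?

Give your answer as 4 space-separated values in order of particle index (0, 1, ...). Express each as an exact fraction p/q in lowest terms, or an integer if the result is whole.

Answer: 0 3 5 14

Derivation:
Collision at t=2/5: particles 0 and 1 swap velocities; positions: p0=12/5 p1=12/5 p2=28/5 p3=14; velocities now: v0=-4 v1=1 v2=-1 v3=0
Advance to t=1 (no further collisions before then); velocities: v0=-4 v1=1 v2=-1 v3=0; positions = 0 3 5 14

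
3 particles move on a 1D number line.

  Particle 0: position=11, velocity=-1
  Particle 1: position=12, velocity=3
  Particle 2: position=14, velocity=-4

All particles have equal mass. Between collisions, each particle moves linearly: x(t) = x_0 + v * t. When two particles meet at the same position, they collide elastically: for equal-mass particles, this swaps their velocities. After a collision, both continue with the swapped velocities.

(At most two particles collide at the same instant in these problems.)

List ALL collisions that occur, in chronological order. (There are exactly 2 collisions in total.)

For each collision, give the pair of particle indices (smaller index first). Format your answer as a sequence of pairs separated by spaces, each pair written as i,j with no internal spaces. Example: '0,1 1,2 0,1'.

Collision at t=2/7: particles 1 and 2 swap velocities; positions: p0=75/7 p1=90/7 p2=90/7; velocities now: v0=-1 v1=-4 v2=3
Collision at t=1: particles 0 and 1 swap velocities; positions: p0=10 p1=10 p2=15; velocities now: v0=-4 v1=-1 v2=3

Answer: 1,2 0,1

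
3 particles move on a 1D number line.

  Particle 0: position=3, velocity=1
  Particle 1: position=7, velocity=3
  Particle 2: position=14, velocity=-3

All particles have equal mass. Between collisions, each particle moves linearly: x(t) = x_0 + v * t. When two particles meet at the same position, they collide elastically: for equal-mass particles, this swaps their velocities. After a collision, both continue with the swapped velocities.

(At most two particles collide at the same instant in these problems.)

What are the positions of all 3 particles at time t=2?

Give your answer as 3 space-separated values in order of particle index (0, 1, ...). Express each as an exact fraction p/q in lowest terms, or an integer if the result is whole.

Answer: 5 8 13

Derivation:
Collision at t=7/6: particles 1 and 2 swap velocities; positions: p0=25/6 p1=21/2 p2=21/2; velocities now: v0=1 v1=-3 v2=3
Advance to t=2 (no further collisions before then); velocities: v0=1 v1=-3 v2=3; positions = 5 8 13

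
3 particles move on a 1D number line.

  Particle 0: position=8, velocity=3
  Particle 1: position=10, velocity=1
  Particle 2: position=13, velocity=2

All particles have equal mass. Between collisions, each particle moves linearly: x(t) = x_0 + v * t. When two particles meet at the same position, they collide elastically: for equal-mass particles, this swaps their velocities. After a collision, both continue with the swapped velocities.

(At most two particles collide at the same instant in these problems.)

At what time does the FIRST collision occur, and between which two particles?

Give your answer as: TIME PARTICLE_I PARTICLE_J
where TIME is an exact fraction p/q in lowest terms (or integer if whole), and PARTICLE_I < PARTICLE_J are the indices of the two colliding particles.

Answer: 1 0 1

Derivation:
Pair (0,1): pos 8,10 vel 3,1 -> gap=2, closing at 2/unit, collide at t=1
Pair (1,2): pos 10,13 vel 1,2 -> not approaching (rel speed -1 <= 0)
Earliest collision: t=1 between 0 and 1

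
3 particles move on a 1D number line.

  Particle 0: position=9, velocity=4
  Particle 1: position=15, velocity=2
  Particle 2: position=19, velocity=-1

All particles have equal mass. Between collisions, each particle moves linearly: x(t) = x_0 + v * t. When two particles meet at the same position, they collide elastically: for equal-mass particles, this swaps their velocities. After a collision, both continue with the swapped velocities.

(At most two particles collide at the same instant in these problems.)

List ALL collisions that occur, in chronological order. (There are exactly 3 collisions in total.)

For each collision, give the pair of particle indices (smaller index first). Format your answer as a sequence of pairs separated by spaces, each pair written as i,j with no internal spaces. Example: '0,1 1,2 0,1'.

Collision at t=4/3: particles 1 and 2 swap velocities; positions: p0=43/3 p1=53/3 p2=53/3; velocities now: v0=4 v1=-1 v2=2
Collision at t=2: particles 0 and 1 swap velocities; positions: p0=17 p1=17 p2=19; velocities now: v0=-1 v1=4 v2=2
Collision at t=3: particles 1 and 2 swap velocities; positions: p0=16 p1=21 p2=21; velocities now: v0=-1 v1=2 v2=4

Answer: 1,2 0,1 1,2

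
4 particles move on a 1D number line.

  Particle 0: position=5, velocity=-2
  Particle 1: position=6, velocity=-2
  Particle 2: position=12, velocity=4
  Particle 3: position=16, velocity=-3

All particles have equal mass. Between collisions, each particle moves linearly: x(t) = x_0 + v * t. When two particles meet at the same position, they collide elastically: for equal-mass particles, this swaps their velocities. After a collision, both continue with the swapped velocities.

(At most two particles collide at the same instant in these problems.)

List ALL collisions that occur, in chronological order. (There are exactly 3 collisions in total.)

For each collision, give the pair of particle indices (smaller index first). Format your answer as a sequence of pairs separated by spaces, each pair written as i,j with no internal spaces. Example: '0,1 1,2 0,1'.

Collision at t=4/7: particles 2 and 3 swap velocities; positions: p0=27/7 p1=34/7 p2=100/7 p3=100/7; velocities now: v0=-2 v1=-2 v2=-3 v3=4
Collision at t=10: particles 1 and 2 swap velocities; positions: p0=-15 p1=-14 p2=-14 p3=52; velocities now: v0=-2 v1=-3 v2=-2 v3=4
Collision at t=11: particles 0 and 1 swap velocities; positions: p0=-17 p1=-17 p2=-16 p3=56; velocities now: v0=-3 v1=-2 v2=-2 v3=4

Answer: 2,3 1,2 0,1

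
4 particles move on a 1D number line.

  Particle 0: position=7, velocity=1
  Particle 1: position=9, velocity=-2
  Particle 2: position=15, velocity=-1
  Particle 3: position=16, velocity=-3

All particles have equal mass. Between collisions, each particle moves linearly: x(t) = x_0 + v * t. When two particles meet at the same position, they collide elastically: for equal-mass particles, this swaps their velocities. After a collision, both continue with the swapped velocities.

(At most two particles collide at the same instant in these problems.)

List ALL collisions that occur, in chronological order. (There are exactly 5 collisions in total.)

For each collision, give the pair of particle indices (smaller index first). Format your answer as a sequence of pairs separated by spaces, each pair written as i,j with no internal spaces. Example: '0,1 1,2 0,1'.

Collision at t=1/2: particles 2 and 3 swap velocities; positions: p0=15/2 p1=8 p2=29/2 p3=29/2; velocities now: v0=1 v1=-2 v2=-3 v3=-1
Collision at t=2/3: particles 0 and 1 swap velocities; positions: p0=23/3 p1=23/3 p2=14 p3=43/3; velocities now: v0=-2 v1=1 v2=-3 v3=-1
Collision at t=9/4: particles 1 and 2 swap velocities; positions: p0=9/2 p1=37/4 p2=37/4 p3=51/4; velocities now: v0=-2 v1=-3 v2=1 v3=-1
Collision at t=4: particles 2 and 3 swap velocities; positions: p0=1 p1=4 p2=11 p3=11; velocities now: v0=-2 v1=-3 v2=-1 v3=1
Collision at t=7: particles 0 and 1 swap velocities; positions: p0=-5 p1=-5 p2=8 p3=14; velocities now: v0=-3 v1=-2 v2=-1 v3=1

Answer: 2,3 0,1 1,2 2,3 0,1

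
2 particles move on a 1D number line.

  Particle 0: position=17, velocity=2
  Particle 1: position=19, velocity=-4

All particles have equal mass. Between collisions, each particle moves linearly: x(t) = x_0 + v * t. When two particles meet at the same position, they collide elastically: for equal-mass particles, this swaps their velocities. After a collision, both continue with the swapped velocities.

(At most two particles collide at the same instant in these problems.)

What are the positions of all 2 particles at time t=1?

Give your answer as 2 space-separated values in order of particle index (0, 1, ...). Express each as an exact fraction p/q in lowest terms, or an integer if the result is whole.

Collision at t=1/3: particles 0 and 1 swap velocities; positions: p0=53/3 p1=53/3; velocities now: v0=-4 v1=2
Advance to t=1 (no further collisions before then); velocities: v0=-4 v1=2; positions = 15 19

Answer: 15 19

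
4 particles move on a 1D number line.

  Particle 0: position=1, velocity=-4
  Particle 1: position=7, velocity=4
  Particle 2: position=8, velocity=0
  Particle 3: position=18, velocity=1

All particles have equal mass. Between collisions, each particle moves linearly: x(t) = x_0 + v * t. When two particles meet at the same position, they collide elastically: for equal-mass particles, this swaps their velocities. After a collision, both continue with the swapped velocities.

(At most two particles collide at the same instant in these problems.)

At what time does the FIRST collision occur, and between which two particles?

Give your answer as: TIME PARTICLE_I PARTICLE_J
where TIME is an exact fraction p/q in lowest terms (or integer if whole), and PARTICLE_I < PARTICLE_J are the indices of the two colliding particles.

Answer: 1/4 1 2

Derivation:
Pair (0,1): pos 1,7 vel -4,4 -> not approaching (rel speed -8 <= 0)
Pair (1,2): pos 7,8 vel 4,0 -> gap=1, closing at 4/unit, collide at t=1/4
Pair (2,3): pos 8,18 vel 0,1 -> not approaching (rel speed -1 <= 0)
Earliest collision: t=1/4 between 1 and 2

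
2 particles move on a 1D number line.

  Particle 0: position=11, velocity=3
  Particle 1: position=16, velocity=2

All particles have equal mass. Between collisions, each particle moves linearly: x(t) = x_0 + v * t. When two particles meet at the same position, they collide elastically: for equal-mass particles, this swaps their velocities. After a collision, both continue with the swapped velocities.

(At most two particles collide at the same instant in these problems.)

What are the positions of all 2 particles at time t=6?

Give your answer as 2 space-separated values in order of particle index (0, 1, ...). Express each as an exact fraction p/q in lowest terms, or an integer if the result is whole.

Answer: 28 29

Derivation:
Collision at t=5: particles 0 and 1 swap velocities; positions: p0=26 p1=26; velocities now: v0=2 v1=3
Advance to t=6 (no further collisions before then); velocities: v0=2 v1=3; positions = 28 29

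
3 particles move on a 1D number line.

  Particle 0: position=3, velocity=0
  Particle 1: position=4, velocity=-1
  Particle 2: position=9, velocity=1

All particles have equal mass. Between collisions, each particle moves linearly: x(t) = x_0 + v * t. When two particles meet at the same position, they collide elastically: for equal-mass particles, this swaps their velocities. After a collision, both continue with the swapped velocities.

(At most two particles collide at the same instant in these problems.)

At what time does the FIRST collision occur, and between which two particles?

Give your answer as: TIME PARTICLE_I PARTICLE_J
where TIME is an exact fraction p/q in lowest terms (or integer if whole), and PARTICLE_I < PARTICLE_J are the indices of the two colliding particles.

Pair (0,1): pos 3,4 vel 0,-1 -> gap=1, closing at 1/unit, collide at t=1
Pair (1,2): pos 4,9 vel -1,1 -> not approaching (rel speed -2 <= 0)
Earliest collision: t=1 between 0 and 1

Answer: 1 0 1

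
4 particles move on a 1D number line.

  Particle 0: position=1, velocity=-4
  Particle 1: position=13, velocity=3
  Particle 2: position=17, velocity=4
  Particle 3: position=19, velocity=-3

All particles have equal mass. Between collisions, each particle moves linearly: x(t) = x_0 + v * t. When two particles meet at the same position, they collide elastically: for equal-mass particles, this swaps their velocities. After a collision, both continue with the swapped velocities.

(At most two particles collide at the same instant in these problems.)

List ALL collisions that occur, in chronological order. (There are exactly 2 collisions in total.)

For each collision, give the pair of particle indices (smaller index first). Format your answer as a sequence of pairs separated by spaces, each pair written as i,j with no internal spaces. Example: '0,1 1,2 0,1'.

Collision at t=2/7: particles 2 and 3 swap velocities; positions: p0=-1/7 p1=97/7 p2=127/7 p3=127/7; velocities now: v0=-4 v1=3 v2=-3 v3=4
Collision at t=1: particles 1 and 2 swap velocities; positions: p0=-3 p1=16 p2=16 p3=21; velocities now: v0=-4 v1=-3 v2=3 v3=4

Answer: 2,3 1,2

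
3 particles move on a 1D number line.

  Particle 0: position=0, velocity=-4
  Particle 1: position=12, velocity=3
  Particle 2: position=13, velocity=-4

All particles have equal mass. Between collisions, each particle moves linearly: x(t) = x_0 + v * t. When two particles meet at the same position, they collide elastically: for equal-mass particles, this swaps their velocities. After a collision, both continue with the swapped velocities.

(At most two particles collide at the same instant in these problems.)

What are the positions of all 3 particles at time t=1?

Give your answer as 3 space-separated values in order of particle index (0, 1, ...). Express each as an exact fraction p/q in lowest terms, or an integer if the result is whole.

Answer: -4 9 15

Derivation:
Collision at t=1/7: particles 1 and 2 swap velocities; positions: p0=-4/7 p1=87/7 p2=87/7; velocities now: v0=-4 v1=-4 v2=3
Advance to t=1 (no further collisions before then); velocities: v0=-4 v1=-4 v2=3; positions = -4 9 15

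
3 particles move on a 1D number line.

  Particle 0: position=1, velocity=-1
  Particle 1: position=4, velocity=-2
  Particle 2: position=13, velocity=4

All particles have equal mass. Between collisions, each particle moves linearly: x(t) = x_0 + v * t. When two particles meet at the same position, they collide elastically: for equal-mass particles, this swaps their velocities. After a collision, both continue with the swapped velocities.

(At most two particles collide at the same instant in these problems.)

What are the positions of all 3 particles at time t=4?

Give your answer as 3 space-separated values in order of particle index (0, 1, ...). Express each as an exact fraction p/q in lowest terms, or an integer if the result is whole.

Answer: -4 -3 29

Derivation:
Collision at t=3: particles 0 and 1 swap velocities; positions: p0=-2 p1=-2 p2=25; velocities now: v0=-2 v1=-1 v2=4
Advance to t=4 (no further collisions before then); velocities: v0=-2 v1=-1 v2=4; positions = -4 -3 29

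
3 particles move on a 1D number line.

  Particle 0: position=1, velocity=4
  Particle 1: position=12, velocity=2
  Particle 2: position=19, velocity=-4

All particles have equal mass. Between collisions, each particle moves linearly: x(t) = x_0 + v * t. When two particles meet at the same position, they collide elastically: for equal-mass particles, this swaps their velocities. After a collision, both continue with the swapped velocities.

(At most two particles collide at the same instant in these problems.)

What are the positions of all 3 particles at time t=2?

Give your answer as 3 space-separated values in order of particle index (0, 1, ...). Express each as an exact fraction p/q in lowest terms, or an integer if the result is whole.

Collision at t=7/6: particles 1 and 2 swap velocities; positions: p0=17/3 p1=43/3 p2=43/3; velocities now: v0=4 v1=-4 v2=2
Advance to t=2 (no further collisions before then); velocities: v0=4 v1=-4 v2=2; positions = 9 11 16

Answer: 9 11 16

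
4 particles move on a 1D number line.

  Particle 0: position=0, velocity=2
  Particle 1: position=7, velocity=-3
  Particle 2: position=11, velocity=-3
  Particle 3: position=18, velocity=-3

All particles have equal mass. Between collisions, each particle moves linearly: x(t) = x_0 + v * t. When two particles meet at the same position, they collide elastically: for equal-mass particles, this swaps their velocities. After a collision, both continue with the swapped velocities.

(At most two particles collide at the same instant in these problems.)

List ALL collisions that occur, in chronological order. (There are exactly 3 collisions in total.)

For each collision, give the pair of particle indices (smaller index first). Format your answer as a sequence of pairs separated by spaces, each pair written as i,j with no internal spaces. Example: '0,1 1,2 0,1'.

Collision at t=7/5: particles 0 and 1 swap velocities; positions: p0=14/5 p1=14/5 p2=34/5 p3=69/5; velocities now: v0=-3 v1=2 v2=-3 v3=-3
Collision at t=11/5: particles 1 and 2 swap velocities; positions: p0=2/5 p1=22/5 p2=22/5 p3=57/5; velocities now: v0=-3 v1=-3 v2=2 v3=-3
Collision at t=18/5: particles 2 and 3 swap velocities; positions: p0=-19/5 p1=1/5 p2=36/5 p3=36/5; velocities now: v0=-3 v1=-3 v2=-3 v3=2

Answer: 0,1 1,2 2,3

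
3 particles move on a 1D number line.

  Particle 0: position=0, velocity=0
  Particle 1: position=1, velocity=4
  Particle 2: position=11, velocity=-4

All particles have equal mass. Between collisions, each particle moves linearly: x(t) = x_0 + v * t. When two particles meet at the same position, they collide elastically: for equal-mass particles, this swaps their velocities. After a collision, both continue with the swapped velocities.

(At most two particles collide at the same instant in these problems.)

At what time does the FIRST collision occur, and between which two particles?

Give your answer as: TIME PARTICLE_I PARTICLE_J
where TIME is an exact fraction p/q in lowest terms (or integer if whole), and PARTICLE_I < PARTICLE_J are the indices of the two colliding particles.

Answer: 5/4 1 2

Derivation:
Pair (0,1): pos 0,1 vel 0,4 -> not approaching (rel speed -4 <= 0)
Pair (1,2): pos 1,11 vel 4,-4 -> gap=10, closing at 8/unit, collide at t=5/4
Earliest collision: t=5/4 between 1 and 2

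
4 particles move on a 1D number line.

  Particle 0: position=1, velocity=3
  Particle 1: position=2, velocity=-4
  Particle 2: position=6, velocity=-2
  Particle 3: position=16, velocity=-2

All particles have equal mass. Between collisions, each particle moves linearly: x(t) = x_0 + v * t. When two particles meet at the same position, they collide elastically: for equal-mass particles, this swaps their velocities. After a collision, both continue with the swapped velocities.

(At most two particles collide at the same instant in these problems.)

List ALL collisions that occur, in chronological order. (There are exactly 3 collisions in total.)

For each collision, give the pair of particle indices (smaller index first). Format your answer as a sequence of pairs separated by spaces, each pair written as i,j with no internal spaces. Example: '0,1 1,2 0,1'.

Answer: 0,1 1,2 2,3

Derivation:
Collision at t=1/7: particles 0 and 1 swap velocities; positions: p0=10/7 p1=10/7 p2=40/7 p3=110/7; velocities now: v0=-4 v1=3 v2=-2 v3=-2
Collision at t=1: particles 1 and 2 swap velocities; positions: p0=-2 p1=4 p2=4 p3=14; velocities now: v0=-4 v1=-2 v2=3 v3=-2
Collision at t=3: particles 2 and 3 swap velocities; positions: p0=-10 p1=0 p2=10 p3=10; velocities now: v0=-4 v1=-2 v2=-2 v3=3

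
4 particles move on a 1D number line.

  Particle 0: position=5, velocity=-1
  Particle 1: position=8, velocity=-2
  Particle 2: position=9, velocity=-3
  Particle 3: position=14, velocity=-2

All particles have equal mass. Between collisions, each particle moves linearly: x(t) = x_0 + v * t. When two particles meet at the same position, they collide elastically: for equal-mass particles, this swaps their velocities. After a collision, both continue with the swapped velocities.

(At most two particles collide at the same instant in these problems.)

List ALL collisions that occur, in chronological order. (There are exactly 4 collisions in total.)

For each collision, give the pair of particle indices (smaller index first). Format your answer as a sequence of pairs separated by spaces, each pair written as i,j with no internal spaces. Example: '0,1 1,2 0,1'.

Collision at t=1: particles 1 and 2 swap velocities; positions: p0=4 p1=6 p2=6 p3=12; velocities now: v0=-1 v1=-3 v2=-2 v3=-2
Collision at t=2: particles 0 and 1 swap velocities; positions: p0=3 p1=3 p2=4 p3=10; velocities now: v0=-3 v1=-1 v2=-2 v3=-2
Collision at t=3: particles 1 and 2 swap velocities; positions: p0=0 p1=2 p2=2 p3=8; velocities now: v0=-3 v1=-2 v2=-1 v3=-2
Collision at t=9: particles 2 and 3 swap velocities; positions: p0=-18 p1=-10 p2=-4 p3=-4; velocities now: v0=-3 v1=-2 v2=-2 v3=-1

Answer: 1,2 0,1 1,2 2,3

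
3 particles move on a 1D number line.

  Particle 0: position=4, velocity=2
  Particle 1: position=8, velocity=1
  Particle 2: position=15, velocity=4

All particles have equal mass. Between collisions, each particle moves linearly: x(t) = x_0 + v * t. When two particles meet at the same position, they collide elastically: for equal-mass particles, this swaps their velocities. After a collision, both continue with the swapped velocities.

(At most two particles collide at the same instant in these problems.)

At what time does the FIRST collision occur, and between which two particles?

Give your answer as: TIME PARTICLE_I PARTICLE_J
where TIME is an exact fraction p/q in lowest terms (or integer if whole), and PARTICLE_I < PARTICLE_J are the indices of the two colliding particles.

Answer: 4 0 1

Derivation:
Pair (0,1): pos 4,8 vel 2,1 -> gap=4, closing at 1/unit, collide at t=4
Pair (1,2): pos 8,15 vel 1,4 -> not approaching (rel speed -3 <= 0)
Earliest collision: t=4 between 0 and 1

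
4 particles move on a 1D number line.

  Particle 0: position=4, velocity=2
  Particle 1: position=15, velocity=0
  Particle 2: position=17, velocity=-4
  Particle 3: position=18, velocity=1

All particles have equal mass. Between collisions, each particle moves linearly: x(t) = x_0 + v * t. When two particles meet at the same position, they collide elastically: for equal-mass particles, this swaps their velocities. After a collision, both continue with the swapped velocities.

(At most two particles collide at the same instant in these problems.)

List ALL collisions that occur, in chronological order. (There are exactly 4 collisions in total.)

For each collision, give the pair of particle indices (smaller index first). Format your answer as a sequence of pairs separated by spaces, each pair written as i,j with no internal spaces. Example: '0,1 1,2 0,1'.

Answer: 1,2 0,1 1,2 2,3

Derivation:
Collision at t=1/2: particles 1 and 2 swap velocities; positions: p0=5 p1=15 p2=15 p3=37/2; velocities now: v0=2 v1=-4 v2=0 v3=1
Collision at t=13/6: particles 0 and 1 swap velocities; positions: p0=25/3 p1=25/3 p2=15 p3=121/6; velocities now: v0=-4 v1=2 v2=0 v3=1
Collision at t=11/2: particles 1 and 2 swap velocities; positions: p0=-5 p1=15 p2=15 p3=47/2; velocities now: v0=-4 v1=0 v2=2 v3=1
Collision at t=14: particles 2 and 3 swap velocities; positions: p0=-39 p1=15 p2=32 p3=32; velocities now: v0=-4 v1=0 v2=1 v3=2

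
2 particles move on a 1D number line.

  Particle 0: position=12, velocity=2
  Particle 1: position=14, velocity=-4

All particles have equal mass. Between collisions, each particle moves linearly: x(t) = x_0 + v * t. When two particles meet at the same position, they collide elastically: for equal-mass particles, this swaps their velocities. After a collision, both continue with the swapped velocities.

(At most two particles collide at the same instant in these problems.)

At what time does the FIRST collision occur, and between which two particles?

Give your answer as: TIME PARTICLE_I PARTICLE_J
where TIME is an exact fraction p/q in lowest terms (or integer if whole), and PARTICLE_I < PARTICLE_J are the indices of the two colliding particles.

Answer: 1/3 0 1

Derivation:
Pair (0,1): pos 12,14 vel 2,-4 -> gap=2, closing at 6/unit, collide at t=1/3
Earliest collision: t=1/3 between 0 and 1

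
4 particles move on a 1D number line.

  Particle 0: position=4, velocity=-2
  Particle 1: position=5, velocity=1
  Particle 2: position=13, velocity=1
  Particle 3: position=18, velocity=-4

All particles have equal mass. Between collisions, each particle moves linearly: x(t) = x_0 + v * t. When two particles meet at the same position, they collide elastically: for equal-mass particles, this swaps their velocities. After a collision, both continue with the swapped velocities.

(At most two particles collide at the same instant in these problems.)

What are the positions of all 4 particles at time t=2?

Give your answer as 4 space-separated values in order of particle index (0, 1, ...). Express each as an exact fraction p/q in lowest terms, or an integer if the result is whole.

Collision at t=1: particles 2 and 3 swap velocities; positions: p0=2 p1=6 p2=14 p3=14; velocities now: v0=-2 v1=1 v2=-4 v3=1
Advance to t=2 (no further collisions before then); velocities: v0=-2 v1=1 v2=-4 v3=1; positions = 0 7 10 15

Answer: 0 7 10 15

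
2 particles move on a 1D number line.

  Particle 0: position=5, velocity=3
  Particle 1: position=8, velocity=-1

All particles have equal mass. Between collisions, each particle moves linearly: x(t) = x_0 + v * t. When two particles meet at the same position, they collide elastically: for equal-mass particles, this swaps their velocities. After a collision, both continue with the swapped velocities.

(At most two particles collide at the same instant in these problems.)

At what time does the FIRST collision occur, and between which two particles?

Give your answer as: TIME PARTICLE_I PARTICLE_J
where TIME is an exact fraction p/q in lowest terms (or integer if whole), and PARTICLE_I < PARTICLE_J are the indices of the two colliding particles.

Pair (0,1): pos 5,8 vel 3,-1 -> gap=3, closing at 4/unit, collide at t=3/4
Earliest collision: t=3/4 between 0 and 1

Answer: 3/4 0 1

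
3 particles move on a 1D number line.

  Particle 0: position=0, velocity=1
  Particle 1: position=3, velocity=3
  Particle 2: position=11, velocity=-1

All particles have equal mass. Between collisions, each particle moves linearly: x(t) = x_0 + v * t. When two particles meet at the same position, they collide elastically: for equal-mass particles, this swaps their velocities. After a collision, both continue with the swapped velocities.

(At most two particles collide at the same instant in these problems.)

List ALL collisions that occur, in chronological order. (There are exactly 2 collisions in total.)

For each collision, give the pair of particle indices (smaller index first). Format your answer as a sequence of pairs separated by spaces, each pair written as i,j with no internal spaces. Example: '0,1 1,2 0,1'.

Answer: 1,2 0,1

Derivation:
Collision at t=2: particles 1 and 2 swap velocities; positions: p0=2 p1=9 p2=9; velocities now: v0=1 v1=-1 v2=3
Collision at t=11/2: particles 0 and 1 swap velocities; positions: p0=11/2 p1=11/2 p2=39/2; velocities now: v0=-1 v1=1 v2=3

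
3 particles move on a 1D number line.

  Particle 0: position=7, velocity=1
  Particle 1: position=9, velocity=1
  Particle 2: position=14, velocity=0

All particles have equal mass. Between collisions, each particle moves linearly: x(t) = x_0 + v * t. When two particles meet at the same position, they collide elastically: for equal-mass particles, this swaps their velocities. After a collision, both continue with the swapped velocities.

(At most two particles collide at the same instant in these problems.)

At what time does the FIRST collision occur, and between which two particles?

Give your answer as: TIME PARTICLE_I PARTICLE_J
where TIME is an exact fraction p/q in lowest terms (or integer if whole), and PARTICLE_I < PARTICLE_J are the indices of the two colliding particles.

Pair (0,1): pos 7,9 vel 1,1 -> not approaching (rel speed 0 <= 0)
Pair (1,2): pos 9,14 vel 1,0 -> gap=5, closing at 1/unit, collide at t=5
Earliest collision: t=5 between 1 and 2

Answer: 5 1 2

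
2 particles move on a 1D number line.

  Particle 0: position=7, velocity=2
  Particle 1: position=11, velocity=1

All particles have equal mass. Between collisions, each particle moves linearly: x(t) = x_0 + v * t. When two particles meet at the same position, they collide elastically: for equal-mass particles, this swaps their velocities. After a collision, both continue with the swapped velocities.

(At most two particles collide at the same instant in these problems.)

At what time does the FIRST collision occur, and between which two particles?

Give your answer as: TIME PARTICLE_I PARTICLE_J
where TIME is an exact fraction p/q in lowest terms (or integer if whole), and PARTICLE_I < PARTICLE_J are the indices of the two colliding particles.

Answer: 4 0 1

Derivation:
Pair (0,1): pos 7,11 vel 2,1 -> gap=4, closing at 1/unit, collide at t=4
Earliest collision: t=4 between 0 and 1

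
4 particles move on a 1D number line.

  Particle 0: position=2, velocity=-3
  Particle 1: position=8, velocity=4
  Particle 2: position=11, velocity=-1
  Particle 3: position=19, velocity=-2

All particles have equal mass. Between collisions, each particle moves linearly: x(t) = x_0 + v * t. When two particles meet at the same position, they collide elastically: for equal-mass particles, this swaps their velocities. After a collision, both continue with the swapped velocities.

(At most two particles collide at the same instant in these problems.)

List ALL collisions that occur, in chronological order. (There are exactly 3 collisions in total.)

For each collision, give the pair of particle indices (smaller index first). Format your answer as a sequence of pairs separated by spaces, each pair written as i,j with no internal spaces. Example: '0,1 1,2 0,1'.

Collision at t=3/5: particles 1 and 2 swap velocities; positions: p0=1/5 p1=52/5 p2=52/5 p3=89/5; velocities now: v0=-3 v1=-1 v2=4 v3=-2
Collision at t=11/6: particles 2 and 3 swap velocities; positions: p0=-7/2 p1=55/6 p2=46/3 p3=46/3; velocities now: v0=-3 v1=-1 v2=-2 v3=4
Collision at t=8: particles 1 and 2 swap velocities; positions: p0=-22 p1=3 p2=3 p3=40; velocities now: v0=-3 v1=-2 v2=-1 v3=4

Answer: 1,2 2,3 1,2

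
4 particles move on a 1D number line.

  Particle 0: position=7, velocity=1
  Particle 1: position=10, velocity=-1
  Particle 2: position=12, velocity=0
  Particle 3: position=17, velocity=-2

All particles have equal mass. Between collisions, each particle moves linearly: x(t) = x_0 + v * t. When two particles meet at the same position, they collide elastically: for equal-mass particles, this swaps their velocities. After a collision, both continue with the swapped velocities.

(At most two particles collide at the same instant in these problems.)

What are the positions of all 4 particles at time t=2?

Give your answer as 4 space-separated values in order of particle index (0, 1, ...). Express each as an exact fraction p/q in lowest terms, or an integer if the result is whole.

Collision at t=3/2: particles 0 and 1 swap velocities; positions: p0=17/2 p1=17/2 p2=12 p3=14; velocities now: v0=-1 v1=1 v2=0 v3=-2
Advance to t=2 (no further collisions before then); velocities: v0=-1 v1=1 v2=0 v3=-2; positions = 8 9 12 13

Answer: 8 9 12 13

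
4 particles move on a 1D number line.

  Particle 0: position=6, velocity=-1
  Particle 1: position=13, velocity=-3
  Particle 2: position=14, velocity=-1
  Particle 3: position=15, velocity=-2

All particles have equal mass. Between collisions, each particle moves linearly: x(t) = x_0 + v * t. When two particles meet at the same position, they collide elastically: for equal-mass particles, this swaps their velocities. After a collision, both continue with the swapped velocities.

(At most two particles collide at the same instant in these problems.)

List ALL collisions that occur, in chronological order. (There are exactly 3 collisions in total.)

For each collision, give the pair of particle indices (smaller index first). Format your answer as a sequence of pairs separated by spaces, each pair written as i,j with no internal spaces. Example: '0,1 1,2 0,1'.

Answer: 2,3 0,1 1,2

Derivation:
Collision at t=1: particles 2 and 3 swap velocities; positions: p0=5 p1=10 p2=13 p3=13; velocities now: v0=-1 v1=-3 v2=-2 v3=-1
Collision at t=7/2: particles 0 and 1 swap velocities; positions: p0=5/2 p1=5/2 p2=8 p3=21/2; velocities now: v0=-3 v1=-1 v2=-2 v3=-1
Collision at t=9: particles 1 and 2 swap velocities; positions: p0=-14 p1=-3 p2=-3 p3=5; velocities now: v0=-3 v1=-2 v2=-1 v3=-1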